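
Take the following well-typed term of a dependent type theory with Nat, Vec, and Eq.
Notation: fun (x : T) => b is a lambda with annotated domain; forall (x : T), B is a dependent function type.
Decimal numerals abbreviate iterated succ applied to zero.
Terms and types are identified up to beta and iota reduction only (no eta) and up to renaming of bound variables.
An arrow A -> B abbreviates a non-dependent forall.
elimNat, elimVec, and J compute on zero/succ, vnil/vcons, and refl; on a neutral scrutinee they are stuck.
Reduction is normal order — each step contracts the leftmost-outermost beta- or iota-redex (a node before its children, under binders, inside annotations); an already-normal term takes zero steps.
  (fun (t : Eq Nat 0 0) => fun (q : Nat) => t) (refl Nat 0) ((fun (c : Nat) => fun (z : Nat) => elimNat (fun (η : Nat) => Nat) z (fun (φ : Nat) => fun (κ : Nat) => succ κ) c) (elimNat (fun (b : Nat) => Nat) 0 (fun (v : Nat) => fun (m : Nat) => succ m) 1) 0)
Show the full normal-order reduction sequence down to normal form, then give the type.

reduction (normal order):
  (fun (t : Eq Nat 0 0) => fun (q : Nat) => t) (refl Nat 0) ((fun (c : Nat) => fun (z : Nat) => elimNat (fun (η : Nat) => Nat) z (fun (φ : Nat) => fun (κ : Nat) => succ κ) c) (elimNat (fun (b : Nat) => Nat) 0 (fun (v : Nat) => fun (m : Nat) => succ m) 1) 0)
  ~> (fun (t : Nat) => refl Nat 0) ((fun (q : Nat) => fun (c : Nat) => elimNat (fun (z : Nat) => Nat) c (fun (η : Nat) => fun (φ : Nat) => succ φ) q) (elimNat (fun (κ : Nat) => Nat) 0 (fun (b : Nat) => fun (v : Nat) => succ v) 1) 0)
  ~> refl Nat 0
inferred type:
  Eq Nat 0 0


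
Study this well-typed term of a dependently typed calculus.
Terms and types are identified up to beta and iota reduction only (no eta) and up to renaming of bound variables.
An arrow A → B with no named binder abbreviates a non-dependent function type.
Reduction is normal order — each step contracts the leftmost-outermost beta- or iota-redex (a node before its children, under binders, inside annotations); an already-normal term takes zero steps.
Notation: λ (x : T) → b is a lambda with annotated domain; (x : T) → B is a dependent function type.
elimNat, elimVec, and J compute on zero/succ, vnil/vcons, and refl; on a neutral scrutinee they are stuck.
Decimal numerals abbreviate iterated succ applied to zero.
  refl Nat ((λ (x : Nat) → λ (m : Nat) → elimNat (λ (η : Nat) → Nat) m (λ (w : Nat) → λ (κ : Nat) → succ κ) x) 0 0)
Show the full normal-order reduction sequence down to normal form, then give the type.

reduction (normal order):
  refl Nat ((λ (x : Nat) → λ (m : Nat) → elimNat (λ (η : Nat) → Nat) m (λ (w : Nat) → λ (κ : Nat) → succ κ) x) 0 0)
  ~> refl Nat ((λ (x : Nat) → elimNat (λ (m : Nat) → Nat) x (λ (η : Nat) → λ (w : Nat) → succ w) 0) 0)
  ~> refl Nat (elimNat (λ (x : Nat) → Nat) 0 (λ (m : Nat) → λ (η : Nat) → succ η) 0)
  ~> refl Nat 0
the term's type:
  Eq Nat 0 0


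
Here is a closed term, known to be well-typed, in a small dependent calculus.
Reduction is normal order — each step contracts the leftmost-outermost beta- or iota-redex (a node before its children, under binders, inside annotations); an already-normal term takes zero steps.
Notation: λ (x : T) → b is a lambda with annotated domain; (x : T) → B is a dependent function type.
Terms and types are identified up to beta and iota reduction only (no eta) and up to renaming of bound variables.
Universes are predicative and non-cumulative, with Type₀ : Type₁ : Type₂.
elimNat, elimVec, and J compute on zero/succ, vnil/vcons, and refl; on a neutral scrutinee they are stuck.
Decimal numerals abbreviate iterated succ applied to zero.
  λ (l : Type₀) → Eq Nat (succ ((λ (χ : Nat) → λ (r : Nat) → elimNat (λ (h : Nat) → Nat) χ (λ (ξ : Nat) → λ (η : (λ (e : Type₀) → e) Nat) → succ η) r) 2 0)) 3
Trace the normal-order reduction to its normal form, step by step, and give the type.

reduction (normal order):
  λ (l : Type₀) → Eq Nat (succ ((λ (χ : Nat) → λ (r : Nat) → elimNat (λ (h : Nat) → Nat) χ (λ (ξ : Nat) → λ (η : (λ (e : Type₀) → e) Nat) → succ η) r) 2 0)) 3
  ~> λ (l : Type₀) → Eq Nat (succ ((λ (χ : Nat) → elimNat (λ (r : Nat) → Nat) 2 (λ (h : Nat) → λ (ξ : (λ (η : Type₀) → η) Nat) → succ ξ) χ) 0)) 3
  ~> λ (l : Type₀) → Eq Nat (succ (elimNat (λ (χ : Nat) → Nat) 2 (λ (r : Nat) → λ (h : (λ (ξ : Type₀) → ξ) Nat) → succ h) 0)) 3
  ~> λ (l : Type₀) → Eq Nat 3 3
the term's type:
  (l : Type₀) → Type₀


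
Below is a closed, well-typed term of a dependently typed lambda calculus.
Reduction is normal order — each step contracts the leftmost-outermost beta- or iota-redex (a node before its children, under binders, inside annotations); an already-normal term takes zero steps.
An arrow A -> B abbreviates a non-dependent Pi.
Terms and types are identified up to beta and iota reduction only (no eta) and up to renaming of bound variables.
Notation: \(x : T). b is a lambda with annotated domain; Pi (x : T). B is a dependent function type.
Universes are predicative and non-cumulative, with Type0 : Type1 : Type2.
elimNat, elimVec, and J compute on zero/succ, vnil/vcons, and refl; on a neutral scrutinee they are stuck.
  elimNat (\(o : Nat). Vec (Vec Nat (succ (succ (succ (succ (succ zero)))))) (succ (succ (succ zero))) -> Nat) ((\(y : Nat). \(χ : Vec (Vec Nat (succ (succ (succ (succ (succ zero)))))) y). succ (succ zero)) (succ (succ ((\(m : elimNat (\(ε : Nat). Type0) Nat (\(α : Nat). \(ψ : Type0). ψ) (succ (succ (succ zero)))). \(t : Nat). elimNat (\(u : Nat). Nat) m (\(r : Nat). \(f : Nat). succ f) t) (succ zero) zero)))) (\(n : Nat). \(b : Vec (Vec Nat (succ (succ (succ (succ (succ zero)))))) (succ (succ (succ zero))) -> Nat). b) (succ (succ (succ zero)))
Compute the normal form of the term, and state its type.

resulting normal form:
  \(o : Vec (Vec Nat (succ (succ (succ (succ (succ zero)))))) (succ (succ (succ zero)))). succ (succ zero)
inferred type:
  Vec (Vec Nat (succ (succ (succ (succ (succ zero)))))) (succ (succ (succ zero))) -> Nat


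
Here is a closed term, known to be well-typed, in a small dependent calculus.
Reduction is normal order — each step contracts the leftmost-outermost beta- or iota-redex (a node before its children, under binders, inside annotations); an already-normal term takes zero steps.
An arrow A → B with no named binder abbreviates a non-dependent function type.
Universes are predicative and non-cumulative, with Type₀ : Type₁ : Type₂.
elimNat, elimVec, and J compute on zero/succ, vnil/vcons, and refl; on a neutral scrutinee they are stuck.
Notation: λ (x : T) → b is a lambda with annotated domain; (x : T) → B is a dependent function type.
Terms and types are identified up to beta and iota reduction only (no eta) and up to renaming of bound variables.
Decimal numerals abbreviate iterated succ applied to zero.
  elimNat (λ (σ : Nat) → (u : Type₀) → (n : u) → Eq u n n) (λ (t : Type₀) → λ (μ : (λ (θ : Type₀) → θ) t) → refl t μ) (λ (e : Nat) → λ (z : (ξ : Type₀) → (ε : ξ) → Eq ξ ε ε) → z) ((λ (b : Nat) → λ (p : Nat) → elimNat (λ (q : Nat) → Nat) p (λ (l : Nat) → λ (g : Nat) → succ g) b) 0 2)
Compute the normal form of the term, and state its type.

resulting normal form:
  λ (σ : Type₀) → λ (u : σ) → refl σ u
inferred type:
  (σ : Type₀) → (u : σ) → Eq σ u u
observation: the first redex contracted is a beta-redex; the normal form is reached in 11 normal-order steps.


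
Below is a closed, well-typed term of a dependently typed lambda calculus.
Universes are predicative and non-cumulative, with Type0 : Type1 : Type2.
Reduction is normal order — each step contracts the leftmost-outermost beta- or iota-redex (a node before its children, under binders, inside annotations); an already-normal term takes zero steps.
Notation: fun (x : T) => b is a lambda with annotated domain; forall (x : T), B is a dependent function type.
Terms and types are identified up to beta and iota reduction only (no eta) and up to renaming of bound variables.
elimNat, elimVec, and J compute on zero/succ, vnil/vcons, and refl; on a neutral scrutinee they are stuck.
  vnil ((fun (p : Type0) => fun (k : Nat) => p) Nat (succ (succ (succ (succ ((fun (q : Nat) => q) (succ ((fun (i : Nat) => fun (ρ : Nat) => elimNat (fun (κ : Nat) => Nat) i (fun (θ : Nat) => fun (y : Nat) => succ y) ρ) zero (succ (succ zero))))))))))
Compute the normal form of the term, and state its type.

reduced normal form:
  vnil Nat
type:
  Vec Nat zero
observation: contracting a beta-redex first, the term normalizes in 2 steps.


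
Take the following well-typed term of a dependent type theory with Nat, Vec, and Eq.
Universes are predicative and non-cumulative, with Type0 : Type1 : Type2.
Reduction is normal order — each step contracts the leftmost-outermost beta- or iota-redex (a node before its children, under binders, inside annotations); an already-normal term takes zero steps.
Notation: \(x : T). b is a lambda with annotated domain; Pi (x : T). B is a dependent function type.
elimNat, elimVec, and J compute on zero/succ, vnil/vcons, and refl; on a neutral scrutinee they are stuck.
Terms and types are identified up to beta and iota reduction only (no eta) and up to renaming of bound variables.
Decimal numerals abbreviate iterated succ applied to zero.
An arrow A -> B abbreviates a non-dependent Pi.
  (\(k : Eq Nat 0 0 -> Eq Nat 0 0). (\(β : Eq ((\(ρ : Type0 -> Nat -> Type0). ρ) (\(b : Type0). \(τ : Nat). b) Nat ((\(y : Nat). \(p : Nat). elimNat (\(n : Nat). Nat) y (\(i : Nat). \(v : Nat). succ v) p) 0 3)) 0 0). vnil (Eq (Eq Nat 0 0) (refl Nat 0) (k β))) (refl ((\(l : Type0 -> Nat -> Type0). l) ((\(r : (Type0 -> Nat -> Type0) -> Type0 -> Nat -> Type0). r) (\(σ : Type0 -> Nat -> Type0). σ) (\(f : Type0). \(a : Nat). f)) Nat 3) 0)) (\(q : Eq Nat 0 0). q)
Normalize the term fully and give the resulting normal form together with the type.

normal form:
  vnil (Eq (Eq Nat 0 0) (refl Nat 0) (refl Nat 0))
type:
  Vec (Eq (Eq Nat 0 0) (refl Nat 0) (refl Nat 0)) 0


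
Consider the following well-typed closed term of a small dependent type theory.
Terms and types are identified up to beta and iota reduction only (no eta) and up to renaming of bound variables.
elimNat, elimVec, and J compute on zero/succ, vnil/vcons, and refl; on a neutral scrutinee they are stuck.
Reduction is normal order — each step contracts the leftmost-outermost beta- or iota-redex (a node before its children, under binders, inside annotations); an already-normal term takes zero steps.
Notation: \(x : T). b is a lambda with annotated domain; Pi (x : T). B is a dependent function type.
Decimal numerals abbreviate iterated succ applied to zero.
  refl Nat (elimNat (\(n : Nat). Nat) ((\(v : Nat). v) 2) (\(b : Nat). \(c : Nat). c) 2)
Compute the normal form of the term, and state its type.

reduced normal form:
  refl Nat 2
type:
  Eq Nat 2 2
observation: the leftmost-outermost redex is an elimNat iota-redex, and normalization takes 8 steps.


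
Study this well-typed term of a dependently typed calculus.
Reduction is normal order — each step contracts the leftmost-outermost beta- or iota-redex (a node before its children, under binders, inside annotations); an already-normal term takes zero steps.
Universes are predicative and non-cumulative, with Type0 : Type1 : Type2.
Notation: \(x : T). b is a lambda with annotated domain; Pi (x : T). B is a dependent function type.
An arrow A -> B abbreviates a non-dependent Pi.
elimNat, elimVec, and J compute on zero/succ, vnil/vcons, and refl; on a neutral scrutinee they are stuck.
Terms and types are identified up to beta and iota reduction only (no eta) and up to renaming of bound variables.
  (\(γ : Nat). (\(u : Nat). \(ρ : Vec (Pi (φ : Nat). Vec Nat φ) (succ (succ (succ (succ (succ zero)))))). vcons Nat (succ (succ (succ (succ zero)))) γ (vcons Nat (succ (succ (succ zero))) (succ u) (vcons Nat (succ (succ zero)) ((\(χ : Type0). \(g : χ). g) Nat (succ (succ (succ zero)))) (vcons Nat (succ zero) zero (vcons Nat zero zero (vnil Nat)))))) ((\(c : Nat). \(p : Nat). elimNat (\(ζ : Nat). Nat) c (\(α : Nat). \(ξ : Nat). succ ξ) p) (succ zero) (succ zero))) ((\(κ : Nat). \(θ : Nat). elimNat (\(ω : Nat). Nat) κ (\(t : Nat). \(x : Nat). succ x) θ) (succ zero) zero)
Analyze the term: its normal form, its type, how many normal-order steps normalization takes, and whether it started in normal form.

normal form:
  \(γ : Vec (Pi (u : Nat). Vec Nat u) (succ (succ (succ (succ (succ zero)))))). vcons Nat (succ (succ (succ (succ zero)))) (succ zero) (vcons Nat (succ (succ (succ zero))) (succ (succ (succ zero))) (vcons Nat (succ (succ zero)) (succ (succ (succ zero))) (vcons Nat (succ zero) zero (vcons Nat zero zero (vnil Nat)))))
inferred type:
  Vec (Pi (γ : Nat). Vec Nat γ) (succ (succ (succ (succ (succ zero))))) -> Vec Nat (succ (succ (succ (succ (succ zero)))))
reduction steps (normal order): 13
started in normal form: no
first redex: a beta-redex


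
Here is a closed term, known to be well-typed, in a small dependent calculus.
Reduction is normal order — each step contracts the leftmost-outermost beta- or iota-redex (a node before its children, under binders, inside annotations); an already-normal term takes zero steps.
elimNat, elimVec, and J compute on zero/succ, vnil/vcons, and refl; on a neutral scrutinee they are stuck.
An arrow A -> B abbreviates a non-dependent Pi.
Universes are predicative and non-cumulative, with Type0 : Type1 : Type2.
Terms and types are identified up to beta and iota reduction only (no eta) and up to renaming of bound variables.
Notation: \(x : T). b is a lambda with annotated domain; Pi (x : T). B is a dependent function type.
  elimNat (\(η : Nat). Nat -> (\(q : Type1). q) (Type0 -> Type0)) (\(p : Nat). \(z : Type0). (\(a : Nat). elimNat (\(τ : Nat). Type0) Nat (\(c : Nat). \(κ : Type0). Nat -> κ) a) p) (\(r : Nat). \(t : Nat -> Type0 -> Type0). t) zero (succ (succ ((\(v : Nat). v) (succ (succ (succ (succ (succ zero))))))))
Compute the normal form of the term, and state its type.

normal form:
  \(η : Type0). Nat -> Nat -> Nat -> Nat -> Nat -> Nat -> Nat -> Nat
type:
  Type0 -> Type0
observation: the leftmost-outermost redex is an elimNat iota-redex, and normalization takes 26 steps.


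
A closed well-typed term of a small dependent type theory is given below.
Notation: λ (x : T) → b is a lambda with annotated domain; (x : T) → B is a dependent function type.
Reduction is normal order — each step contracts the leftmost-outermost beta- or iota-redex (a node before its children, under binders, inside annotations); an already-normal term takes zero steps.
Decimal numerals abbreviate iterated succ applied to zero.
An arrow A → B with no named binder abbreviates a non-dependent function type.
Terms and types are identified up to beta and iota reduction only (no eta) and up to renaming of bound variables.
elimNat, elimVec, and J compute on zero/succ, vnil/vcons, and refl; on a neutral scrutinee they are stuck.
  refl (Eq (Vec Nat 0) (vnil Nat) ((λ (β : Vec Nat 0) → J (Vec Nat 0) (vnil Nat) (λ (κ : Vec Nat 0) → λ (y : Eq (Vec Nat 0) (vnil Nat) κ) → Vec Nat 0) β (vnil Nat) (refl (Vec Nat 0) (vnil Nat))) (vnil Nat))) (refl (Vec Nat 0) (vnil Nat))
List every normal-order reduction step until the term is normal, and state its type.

normal-order reduction:
  refl (Eq (Vec Nat 0) (vnil Nat) ((λ (β : Vec Nat 0) → J (Vec Nat 0) (vnil Nat) (λ (κ : Vec Nat 0) → λ (y : Eq (Vec Nat 0) (vnil Nat) κ) → Vec Nat 0) β (vnil Nat) (refl (Vec Nat 0) (vnil Nat))) (vnil Nat))) (refl (Vec Nat 0) (vnil Nat))
  ~> refl (Eq (Vec Nat 0) (vnil Nat) (J (Vec Nat 0) (vnil Nat) (λ (β : Vec Nat 0) → λ (κ : Eq (Vec Nat 0) (vnil Nat) β) → Vec Nat 0) (vnil Nat) (vnil Nat) (refl (Vec Nat 0) (vnil Nat)))) (refl (Vec Nat 0) (vnil Nat))
  ~> refl (Eq (Vec Nat 0) (vnil Nat) (vnil Nat)) (refl (Vec Nat 0) (vnil Nat))
inferred type:
  Eq (Eq (Vec Nat 0) (vnil Nat) (vnil Nat)) (refl (Vec Nat 0) (vnil Nat)) (refl (Vec Nat 0) (vnil Nat))


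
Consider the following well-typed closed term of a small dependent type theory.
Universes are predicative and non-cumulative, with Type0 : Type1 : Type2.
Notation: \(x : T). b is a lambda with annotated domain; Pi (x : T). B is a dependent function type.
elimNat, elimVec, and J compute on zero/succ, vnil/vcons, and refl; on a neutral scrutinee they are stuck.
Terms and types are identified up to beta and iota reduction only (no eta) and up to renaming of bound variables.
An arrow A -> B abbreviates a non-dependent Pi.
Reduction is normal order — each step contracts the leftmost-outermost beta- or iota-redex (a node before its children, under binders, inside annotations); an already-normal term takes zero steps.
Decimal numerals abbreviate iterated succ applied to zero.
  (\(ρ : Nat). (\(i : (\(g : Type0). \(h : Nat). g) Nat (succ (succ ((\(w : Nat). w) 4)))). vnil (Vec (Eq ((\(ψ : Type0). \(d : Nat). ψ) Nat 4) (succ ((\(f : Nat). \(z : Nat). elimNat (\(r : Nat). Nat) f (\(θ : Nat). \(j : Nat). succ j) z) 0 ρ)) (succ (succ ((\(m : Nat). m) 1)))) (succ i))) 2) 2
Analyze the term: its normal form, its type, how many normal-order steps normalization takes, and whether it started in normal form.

resulting normal form:
  vnil (Vec (Eq Nat 3 3) 3)
inferred type:
  Vec (Vec (Eq Nat 3 3) 3) 0
steps to reach normal form (normal order): 14
already normal: no
first redex: a beta-redex


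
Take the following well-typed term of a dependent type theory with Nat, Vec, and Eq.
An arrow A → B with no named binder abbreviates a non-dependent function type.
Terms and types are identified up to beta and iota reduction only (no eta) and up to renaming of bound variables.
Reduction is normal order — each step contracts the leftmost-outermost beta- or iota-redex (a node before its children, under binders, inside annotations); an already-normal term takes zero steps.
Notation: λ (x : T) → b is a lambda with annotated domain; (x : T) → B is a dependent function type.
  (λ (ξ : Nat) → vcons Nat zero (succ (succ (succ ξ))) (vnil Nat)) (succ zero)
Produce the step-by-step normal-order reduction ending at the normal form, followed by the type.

normal-order reduction sequence:
  (λ (ξ : Nat) → vcons Nat zero (succ (succ (succ ξ))) (vnil Nat)) (succ zero)
  ~> vcons Nat zero (succ (succ (succ (succ zero)))) (vnil Nat)
inferred type:
  Vec Nat (succ zero)


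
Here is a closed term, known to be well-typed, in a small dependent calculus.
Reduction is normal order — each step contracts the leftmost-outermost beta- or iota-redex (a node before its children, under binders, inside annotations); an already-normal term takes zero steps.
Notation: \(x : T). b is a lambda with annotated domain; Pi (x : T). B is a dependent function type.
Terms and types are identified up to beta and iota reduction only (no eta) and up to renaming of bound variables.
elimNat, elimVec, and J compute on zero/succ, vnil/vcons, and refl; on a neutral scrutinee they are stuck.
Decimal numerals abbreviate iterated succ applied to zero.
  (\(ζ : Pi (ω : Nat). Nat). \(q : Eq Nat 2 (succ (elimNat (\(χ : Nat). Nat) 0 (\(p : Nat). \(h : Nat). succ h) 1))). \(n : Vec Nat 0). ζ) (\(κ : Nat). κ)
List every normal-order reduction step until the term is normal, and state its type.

reduction (normal order):
  (\(ζ : Pi (ω : Nat). Nat). \(q : Eq Nat 2 (succ (elimNat (\(χ : Nat). Nat) 0 (\(p : Nat). \(h : Nat). succ h) 1))). \(n : Vec Nat 0). ζ) (\(κ : Nat). κ)
  ~> \(ζ : Eq Nat 2 (succ (elimNat (\(ω : Nat). Nat) 0 (\(q : Nat). \(χ : Nat). succ χ) 1))). \(p : Vec Nat 0). \(h : Nat). h
  ~> \(ζ : Eq Nat 2 (succ ((\(ω : Nat). \(q : Nat). succ q) 0 (elimNat (\(χ : Nat). Nat) 0 (\(p : Nat). \(h : Nat). succ h) 0)))). \(n : Vec Nat 0). \(κ : Nat). κ
  ~> \(ζ : Eq Nat 2 (succ ((\(ω : Nat). succ ω) (elimNat (\(q : Nat). Nat) 0 (\(χ : Nat). \(p : Nat). succ p) 0)))). \(h : Vec Nat 0). \(n : Nat). n
  ~> \(ζ : Eq Nat 2 (succ (succ (elimNat (\(ω : Nat). Nat) 0 (\(q : Nat). \(χ : Nat). succ χ) 0)))). \(p : Vec Nat 0). \(h : Nat). h
  ~> \(ζ : Eq Nat 2 2). \(ω : Vec Nat 0). \(q : Nat). q
type:
  Pi (ζ : Eq Nat 2 2). Pi (ω : Vec Nat 0). Pi (q : Nat). Nat


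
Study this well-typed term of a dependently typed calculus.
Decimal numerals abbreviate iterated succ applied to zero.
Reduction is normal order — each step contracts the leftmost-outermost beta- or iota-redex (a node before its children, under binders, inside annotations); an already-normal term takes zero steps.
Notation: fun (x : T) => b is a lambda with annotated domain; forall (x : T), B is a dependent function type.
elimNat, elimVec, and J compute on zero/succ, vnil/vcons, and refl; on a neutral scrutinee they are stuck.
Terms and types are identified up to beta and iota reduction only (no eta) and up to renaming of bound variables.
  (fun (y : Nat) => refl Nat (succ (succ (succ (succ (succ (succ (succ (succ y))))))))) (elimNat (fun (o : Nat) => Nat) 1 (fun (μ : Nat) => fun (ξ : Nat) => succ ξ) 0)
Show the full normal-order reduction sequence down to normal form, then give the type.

reduction (normal order):
  (fun (y : Nat) => refl Nat (succ (succ (succ (succ (succ (succ (succ (succ y))))))))) (elimNat (fun (o : Nat) => Nat) 1 (fun (μ : Nat) => fun (ξ : Nat) => succ ξ) 0)
  ~> refl Nat (succ (succ (succ (succ (succ (succ (succ (succ (elimNat (fun (y : Nat) => Nat) 1 (fun (o : Nat) => fun (μ : Nat) => succ μ) 0)))))))))
  ~> refl Nat 9
the term's type:
  Eq Nat 9 9


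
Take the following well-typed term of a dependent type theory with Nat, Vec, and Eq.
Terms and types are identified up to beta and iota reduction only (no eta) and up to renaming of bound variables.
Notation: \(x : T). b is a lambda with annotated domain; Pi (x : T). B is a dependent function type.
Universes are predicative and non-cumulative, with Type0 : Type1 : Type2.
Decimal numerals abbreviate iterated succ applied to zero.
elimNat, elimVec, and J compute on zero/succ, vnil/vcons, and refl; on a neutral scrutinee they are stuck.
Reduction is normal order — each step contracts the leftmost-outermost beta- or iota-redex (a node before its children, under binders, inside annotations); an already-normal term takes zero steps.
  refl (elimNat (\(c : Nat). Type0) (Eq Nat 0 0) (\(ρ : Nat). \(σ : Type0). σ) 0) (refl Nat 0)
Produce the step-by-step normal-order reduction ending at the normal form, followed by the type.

normal-order reduction:
  refl (elimNat (\(c : Nat). Type0) (Eq Nat 0 0) (\(ρ : Nat). \(σ : Type0). σ) 0) (refl Nat 0)
  ~> refl (Eq Nat 0 0) (refl Nat 0)
the term's type:
  Eq (Eq Nat 0 0) (refl Nat 0) (refl Nat 0)


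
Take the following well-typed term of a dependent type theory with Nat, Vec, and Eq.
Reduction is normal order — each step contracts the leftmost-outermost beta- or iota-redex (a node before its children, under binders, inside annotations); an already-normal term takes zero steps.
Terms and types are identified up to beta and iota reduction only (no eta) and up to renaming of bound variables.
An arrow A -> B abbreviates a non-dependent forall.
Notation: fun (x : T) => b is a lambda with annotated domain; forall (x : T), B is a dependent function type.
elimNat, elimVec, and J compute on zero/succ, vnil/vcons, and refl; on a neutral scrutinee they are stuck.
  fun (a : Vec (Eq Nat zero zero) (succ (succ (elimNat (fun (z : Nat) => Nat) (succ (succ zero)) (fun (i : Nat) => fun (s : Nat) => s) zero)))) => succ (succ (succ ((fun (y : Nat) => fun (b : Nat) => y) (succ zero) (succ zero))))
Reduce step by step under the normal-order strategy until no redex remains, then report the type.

normal-order reduction:
  fun (a : Vec (Eq Nat zero zero) (succ (succ (elimNat (fun (z : Nat) => Nat) (succ (succ zero)) (fun (i : Nat) => fun (s : Nat) => s) zero)))) => succ (succ (succ ((fun (y : Nat) => fun (b : Nat) => y) (succ zero) (succ zero))))
  ~> fun (a : Vec (Eq Nat zero zero) (succ (succ (succ (succ zero))))) => succ (succ (succ ((fun (z : Nat) => fun (i : Nat) => z) (succ zero) (succ zero))))
  ~> fun (a : Vec (Eq Nat zero zero) (succ (succ (succ (succ zero))))) => succ (succ (succ ((fun (z : Nat) => succ zero) (succ zero))))
  ~> fun (a : Vec (Eq Nat zero zero) (succ (succ (succ (succ zero))))) => succ (succ (succ (succ zero)))
the term's type:
  Vec (Eq Nat zero zero) (succ (succ (succ (succ zero)))) -> Nat


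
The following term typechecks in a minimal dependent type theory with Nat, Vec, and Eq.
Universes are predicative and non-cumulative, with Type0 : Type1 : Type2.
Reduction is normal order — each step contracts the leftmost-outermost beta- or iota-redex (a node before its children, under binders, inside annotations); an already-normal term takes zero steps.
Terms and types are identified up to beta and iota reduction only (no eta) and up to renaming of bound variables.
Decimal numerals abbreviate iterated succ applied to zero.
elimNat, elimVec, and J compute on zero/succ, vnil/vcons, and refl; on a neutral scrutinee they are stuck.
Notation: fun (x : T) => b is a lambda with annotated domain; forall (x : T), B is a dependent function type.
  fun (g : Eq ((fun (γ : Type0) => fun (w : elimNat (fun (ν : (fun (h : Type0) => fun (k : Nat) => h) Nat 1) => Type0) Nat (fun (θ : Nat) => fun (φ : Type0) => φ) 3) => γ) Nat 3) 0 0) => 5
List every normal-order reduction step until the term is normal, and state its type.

normal-order reduction sequence:
  fun (g : Eq ((fun (γ : Type0) => fun (w : elimNat (fun (ν : (fun (h : Type0) => fun (k : Nat) => h) Nat 1) => Type0) Nat (fun (θ : Nat) => fun (φ : Type0) => φ) 3) => γ) Nat 3) 0 0) => 5
  ~> fun (g : Eq ((fun (γ : elimNat (fun (w : (fun (ν : Type0) => fun (h : Nat) => ν) Nat 1) => Type0) Nat (fun (k : Nat) => fun (θ : Type0) => θ) 3) => Nat) 3) 0 0) => 5
  ~> fun (g : Eq Nat 0 0) => 5
the term's type:
  forall (g : Eq Nat 0 0), Nat


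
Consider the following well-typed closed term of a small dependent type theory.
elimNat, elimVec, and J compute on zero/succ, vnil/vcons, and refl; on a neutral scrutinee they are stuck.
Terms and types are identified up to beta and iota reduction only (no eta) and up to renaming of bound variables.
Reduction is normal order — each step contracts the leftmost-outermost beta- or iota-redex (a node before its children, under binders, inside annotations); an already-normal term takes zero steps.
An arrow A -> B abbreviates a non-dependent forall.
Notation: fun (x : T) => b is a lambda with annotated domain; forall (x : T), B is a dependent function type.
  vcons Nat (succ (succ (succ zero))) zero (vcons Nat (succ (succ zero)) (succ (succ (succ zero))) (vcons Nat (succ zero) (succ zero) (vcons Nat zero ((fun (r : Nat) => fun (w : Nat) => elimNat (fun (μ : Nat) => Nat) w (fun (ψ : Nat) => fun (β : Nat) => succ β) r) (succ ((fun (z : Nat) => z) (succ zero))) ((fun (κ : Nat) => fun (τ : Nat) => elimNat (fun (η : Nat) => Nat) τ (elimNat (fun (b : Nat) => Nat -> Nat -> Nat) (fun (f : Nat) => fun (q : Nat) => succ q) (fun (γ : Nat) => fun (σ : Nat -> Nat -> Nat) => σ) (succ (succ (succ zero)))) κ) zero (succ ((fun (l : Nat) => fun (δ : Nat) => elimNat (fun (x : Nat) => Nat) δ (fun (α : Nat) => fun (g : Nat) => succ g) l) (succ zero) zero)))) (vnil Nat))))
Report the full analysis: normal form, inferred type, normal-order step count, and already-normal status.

reduced normal form:
  vcons Nat (succ (succ (succ zero))) zero (vcons Nat (succ (succ zero)) (succ (succ (succ zero))) (vcons Nat (succ zero) (succ zero) (vcons Nat zero (succ (succ (succ (succ zero)))) (vnil Nat))))
type:
  Vec Nat (succ (succ (succ (succ zero))))
normal-order step count: 19
term was already normal: no
first contracted redex: a beta-redex


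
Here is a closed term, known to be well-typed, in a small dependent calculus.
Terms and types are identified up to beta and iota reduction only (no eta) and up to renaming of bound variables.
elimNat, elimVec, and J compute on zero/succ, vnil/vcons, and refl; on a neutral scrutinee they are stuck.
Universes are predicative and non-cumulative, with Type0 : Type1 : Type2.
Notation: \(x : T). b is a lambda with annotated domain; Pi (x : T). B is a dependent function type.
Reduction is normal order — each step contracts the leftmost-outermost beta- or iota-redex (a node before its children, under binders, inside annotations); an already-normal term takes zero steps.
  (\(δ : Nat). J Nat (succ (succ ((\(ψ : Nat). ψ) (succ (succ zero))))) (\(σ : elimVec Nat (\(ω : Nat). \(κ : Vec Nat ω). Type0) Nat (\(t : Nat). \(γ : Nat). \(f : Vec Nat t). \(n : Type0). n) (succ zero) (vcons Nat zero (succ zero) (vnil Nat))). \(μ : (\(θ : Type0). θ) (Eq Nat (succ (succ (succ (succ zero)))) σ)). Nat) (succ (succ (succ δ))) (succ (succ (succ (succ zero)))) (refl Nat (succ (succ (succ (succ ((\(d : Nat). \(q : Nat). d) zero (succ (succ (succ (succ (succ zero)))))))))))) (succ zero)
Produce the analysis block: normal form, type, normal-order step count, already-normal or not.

normal form:
  succ (succ (succ (succ zero)))
the term's type:
  Nat
steps to reach normal form (normal order): 2
term was already normal: no
first contracted redex: a beta-redex


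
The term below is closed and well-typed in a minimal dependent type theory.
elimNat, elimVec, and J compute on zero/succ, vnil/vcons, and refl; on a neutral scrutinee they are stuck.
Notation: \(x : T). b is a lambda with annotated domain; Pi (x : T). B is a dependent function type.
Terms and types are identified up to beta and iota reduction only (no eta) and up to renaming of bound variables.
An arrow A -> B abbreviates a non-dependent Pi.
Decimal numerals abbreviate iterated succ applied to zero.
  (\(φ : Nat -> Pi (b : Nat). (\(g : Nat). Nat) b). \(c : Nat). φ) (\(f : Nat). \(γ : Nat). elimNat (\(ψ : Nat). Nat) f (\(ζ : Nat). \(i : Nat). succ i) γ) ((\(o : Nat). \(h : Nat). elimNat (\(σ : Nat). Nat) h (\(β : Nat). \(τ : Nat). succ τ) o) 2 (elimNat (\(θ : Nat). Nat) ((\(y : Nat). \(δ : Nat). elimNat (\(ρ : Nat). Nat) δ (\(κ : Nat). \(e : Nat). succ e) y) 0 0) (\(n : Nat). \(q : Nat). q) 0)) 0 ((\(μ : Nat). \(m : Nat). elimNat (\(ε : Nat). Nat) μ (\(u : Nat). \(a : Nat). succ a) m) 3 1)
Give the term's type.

the term's type:
  Nat


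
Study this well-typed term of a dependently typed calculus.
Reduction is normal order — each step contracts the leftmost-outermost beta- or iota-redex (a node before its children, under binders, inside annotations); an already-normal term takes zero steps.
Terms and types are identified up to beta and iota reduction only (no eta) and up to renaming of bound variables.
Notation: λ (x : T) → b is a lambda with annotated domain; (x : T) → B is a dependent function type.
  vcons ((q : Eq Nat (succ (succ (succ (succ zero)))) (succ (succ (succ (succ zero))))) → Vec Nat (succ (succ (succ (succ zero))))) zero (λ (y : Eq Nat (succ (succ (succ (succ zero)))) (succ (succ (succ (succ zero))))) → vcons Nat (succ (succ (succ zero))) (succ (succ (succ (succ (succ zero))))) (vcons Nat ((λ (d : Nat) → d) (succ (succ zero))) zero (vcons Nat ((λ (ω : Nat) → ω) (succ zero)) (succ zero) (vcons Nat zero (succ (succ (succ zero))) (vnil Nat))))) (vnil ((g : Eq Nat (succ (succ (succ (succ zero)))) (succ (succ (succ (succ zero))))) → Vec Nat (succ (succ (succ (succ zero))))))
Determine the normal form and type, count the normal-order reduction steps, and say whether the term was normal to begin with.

reduced normal form:
  vcons ((q : Eq Nat (succ (succ (succ (succ zero)))) (succ (succ (succ (succ zero))))) → Vec Nat (succ (succ (succ (succ zero))))) zero (λ (y : Eq Nat (succ (succ (succ (succ zero)))) (succ (succ (succ (succ zero))))) → vcons Nat (succ (succ (succ zero))) (succ (succ (succ (succ (succ zero))))) (vcons Nat (succ (succ zero)) zero (vcons Nat (succ zero) (succ zero) (vcons Nat zero (succ (succ (succ zero))) (vnil Nat))))) (vnil ((d : Eq Nat (succ (succ (succ (succ zero)))) (succ (succ (succ (succ zero))))) → Vec Nat (succ (succ (succ (succ zero))))))
the term's type:
  Vec ((q : Eq Nat (succ (succ (succ (succ zero)))) (succ (succ (succ (succ zero))))) → Vec Nat (succ (succ (succ (succ zero))))) (succ zero)
normal-order step count: 2
started in normal form: no
first redex: a beta-redex


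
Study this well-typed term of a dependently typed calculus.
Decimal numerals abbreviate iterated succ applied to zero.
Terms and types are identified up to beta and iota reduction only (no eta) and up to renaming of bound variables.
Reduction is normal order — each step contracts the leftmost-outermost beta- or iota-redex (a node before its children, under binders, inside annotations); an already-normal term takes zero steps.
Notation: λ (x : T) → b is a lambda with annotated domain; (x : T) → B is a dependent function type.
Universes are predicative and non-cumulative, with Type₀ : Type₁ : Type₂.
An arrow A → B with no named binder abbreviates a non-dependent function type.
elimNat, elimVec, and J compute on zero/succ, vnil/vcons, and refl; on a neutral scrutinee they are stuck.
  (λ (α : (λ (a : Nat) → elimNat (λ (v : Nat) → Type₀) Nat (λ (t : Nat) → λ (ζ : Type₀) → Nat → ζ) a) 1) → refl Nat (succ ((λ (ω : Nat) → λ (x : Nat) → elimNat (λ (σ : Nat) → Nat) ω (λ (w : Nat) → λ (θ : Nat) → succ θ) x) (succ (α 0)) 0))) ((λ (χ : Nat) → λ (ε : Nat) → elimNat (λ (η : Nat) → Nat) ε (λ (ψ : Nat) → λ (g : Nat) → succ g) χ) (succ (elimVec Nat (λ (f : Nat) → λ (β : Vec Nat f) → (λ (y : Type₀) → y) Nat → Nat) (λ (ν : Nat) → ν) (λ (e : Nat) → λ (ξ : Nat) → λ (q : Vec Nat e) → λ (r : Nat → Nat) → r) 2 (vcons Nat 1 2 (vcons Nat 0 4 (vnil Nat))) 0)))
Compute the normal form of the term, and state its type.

reduced normal form:
  refl Nat 3
type:
  Eq Nat 3 3


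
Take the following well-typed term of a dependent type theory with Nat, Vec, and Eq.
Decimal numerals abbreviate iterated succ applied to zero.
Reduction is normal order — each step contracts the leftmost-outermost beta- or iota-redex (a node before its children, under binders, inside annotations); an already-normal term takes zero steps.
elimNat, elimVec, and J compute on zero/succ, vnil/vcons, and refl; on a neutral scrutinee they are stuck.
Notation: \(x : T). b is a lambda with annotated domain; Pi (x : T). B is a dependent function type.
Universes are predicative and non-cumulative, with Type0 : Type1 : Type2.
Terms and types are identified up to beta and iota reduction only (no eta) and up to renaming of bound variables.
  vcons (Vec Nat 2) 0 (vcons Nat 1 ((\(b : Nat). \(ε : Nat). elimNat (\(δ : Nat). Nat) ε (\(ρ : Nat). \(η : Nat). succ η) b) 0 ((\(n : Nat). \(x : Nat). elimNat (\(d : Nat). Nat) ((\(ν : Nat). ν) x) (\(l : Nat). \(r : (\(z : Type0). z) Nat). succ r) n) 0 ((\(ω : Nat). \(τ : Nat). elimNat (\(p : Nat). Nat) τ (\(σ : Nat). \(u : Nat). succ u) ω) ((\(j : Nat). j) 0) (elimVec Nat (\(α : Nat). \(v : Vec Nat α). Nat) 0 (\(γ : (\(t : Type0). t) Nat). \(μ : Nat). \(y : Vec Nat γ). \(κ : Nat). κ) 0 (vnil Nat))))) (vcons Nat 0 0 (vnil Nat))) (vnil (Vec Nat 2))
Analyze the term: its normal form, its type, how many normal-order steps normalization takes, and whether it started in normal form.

normal form:
  vcons (Vec Nat 2) 0 (vcons Nat 1 0 (vcons Nat 0 0 (vnil Nat))) (vnil (Vec Nat 2))
the term's type:
  Vec (Vec Nat 2) 1
steps to reach normal form (normal order): 12
already normal: no
first redex: a beta-redex


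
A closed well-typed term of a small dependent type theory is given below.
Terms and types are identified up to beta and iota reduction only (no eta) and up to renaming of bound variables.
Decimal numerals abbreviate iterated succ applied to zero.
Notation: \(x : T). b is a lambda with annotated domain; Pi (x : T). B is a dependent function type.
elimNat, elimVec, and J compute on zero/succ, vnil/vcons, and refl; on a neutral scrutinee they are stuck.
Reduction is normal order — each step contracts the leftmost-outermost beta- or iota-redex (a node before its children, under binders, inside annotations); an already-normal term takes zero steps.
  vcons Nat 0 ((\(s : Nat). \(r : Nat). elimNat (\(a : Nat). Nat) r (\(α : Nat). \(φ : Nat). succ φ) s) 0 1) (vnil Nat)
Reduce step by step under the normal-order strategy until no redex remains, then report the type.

reduction (normal order):
  vcons Nat 0 ((\(s : Nat). \(r : Nat). elimNat (\(a : Nat). Nat) r (\(α : Nat). \(φ : Nat). succ φ) s) 0 1) (vnil Nat)
  ~> vcons Nat 0 ((\(s : Nat). elimNat (\(r : Nat). Nat) s (\(a : Nat). \(α : Nat). succ α) 0) 1) (vnil Nat)
  ~> vcons Nat 0 (elimNat (\(s : Nat). Nat) 1 (\(r : Nat). \(a : Nat). succ a) 0) (vnil Nat)
  ~> vcons Nat 0 1 (vnil Nat)
inferred type:
  Vec Nat 1


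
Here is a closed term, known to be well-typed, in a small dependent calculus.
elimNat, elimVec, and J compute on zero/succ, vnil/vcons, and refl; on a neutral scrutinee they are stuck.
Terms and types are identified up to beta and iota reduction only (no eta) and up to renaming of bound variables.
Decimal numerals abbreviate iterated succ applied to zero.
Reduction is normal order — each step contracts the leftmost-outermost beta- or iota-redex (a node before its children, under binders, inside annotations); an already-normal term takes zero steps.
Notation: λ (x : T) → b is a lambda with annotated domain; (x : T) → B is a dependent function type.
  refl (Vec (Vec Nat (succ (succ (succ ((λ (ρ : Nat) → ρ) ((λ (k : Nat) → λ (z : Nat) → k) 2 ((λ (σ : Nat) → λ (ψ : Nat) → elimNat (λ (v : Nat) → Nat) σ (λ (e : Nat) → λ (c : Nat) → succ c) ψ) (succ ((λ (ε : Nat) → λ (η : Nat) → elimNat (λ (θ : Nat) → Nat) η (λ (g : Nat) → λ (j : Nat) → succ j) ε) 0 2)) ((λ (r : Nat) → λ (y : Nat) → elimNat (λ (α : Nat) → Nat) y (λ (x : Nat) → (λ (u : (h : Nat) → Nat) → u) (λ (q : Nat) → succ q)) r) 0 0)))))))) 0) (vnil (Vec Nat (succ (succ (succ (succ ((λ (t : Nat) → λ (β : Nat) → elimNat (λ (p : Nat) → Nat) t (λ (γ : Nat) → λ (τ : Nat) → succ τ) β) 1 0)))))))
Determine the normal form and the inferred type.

reduced normal form:
  refl (Vec (Vec Nat 5) 0) (vnil (Vec Nat 5))
the term's type:
  Eq (Vec (Vec Nat 5) 0) (vnil (Vec Nat 5)) (vnil (Vec Nat 5))


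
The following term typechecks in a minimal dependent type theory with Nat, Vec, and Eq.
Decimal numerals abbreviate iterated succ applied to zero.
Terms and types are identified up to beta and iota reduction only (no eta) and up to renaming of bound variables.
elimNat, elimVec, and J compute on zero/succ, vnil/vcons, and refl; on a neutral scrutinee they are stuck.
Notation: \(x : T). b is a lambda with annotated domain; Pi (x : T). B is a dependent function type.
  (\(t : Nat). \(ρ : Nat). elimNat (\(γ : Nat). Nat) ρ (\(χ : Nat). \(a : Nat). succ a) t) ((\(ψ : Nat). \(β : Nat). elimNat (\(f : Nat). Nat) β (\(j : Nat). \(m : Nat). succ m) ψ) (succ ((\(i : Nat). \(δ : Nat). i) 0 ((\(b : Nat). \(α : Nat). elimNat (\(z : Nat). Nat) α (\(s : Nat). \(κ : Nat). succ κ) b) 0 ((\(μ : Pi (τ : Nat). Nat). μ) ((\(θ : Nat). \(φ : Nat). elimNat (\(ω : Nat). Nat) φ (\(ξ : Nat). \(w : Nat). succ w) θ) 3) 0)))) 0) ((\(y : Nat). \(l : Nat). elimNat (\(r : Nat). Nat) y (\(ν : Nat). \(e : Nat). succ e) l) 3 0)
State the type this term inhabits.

the term's type:
  Nat


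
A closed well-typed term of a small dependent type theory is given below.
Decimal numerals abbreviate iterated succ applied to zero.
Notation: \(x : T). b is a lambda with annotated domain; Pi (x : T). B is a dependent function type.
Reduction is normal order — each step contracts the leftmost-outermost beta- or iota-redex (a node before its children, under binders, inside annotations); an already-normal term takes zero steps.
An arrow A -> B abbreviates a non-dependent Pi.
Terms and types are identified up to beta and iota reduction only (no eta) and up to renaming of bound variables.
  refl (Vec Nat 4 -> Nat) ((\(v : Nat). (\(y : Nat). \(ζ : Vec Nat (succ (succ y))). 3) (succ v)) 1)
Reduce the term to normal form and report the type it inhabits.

normal form:
  refl (Vec Nat 4 -> Nat) (\(v : Vec Nat 4). 3)
type:
  Eq (Vec Nat 4 -> Nat) (\(v : Vec Nat 4). 3) (\(y : Vec Nat 4). 3)
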